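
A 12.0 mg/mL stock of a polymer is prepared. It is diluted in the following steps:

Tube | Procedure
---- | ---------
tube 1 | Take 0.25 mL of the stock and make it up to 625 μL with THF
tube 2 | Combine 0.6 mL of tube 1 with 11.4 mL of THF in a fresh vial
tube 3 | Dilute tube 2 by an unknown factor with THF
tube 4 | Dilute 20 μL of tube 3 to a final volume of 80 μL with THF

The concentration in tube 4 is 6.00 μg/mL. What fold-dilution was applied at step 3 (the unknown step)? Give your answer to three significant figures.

10.0-fold

Step 1: 0.25 mL brought to 625 μL → factor 0.625/0.25 = 2.5
Step 2: 0.6 mL + 11.4 mL = 12 mL total → factor 12/0.6 = 20
Step 3: unknown factor x
Step 4: 20 μL brought to 80 μL → factor 80/20 = 4
Product of known-step factors = 200
Overall factor = 12.0 mg/mL / (6.00 μg/mL) = 2000
x = 2000 / 200 = 10.0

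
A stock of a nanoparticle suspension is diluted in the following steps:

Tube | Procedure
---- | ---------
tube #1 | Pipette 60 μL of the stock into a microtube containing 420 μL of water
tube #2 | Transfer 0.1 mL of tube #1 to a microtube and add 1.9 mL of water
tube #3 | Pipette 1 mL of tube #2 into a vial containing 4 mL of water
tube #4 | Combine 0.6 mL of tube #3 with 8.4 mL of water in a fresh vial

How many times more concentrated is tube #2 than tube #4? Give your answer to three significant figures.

75.0

Step 1: 60 μL + 420 μL = 480 μL total → factor 480/60 = 8
Step 2: 0.1 mL + 1.9 mL = 2 mL total → factor 2/0.1 = 20
Step 3: 1 mL + 4 mL = 5 mL total → factor 5/1 = 5
Step 4: 0.6 mL + 8.4 mL = 9 mL total → factor 9/0.6 = 15
Dilution factor to tube #2 = 160; to tube #4 = 12000
[tube #2]/[tube #4] = (factor to tube #4)/(factor to tube #2) = 12000/160 = 75.0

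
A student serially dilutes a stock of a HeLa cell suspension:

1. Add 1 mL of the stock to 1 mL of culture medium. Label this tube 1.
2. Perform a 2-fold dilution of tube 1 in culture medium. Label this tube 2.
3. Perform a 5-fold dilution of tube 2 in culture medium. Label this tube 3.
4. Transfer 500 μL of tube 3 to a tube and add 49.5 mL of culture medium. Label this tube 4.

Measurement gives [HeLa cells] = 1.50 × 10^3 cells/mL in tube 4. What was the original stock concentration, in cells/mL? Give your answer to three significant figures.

3.00 × 10^6 cells/mL

Step 1: 1 mL + 1 mL = 2 mL total → factor 2/1 = 2
Step 2: 2-fold → factor 2
Step 3: 5-fold → factor 5
Step 4: 500 μL + 49.5 mL = 50000 μL total → factor 50000/500 = 100
Overall dilution factor = 2 × 2 × 5 × 100 = 2000
Stock = 1.50 × 10^3 cells/mL × 2000 = 3.00 × 10^6 cells/mL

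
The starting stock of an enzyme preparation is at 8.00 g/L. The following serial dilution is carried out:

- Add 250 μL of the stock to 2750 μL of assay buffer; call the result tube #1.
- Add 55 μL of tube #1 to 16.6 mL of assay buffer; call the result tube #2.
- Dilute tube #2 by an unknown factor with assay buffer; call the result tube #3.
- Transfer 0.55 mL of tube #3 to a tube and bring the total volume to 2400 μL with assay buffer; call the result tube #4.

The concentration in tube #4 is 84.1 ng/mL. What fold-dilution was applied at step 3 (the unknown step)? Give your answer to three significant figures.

6.00-fold

Step 1: 250 μL + 2750 μL = 3000 μL total → factor 3000/250 = 12
Step 2: 55 μL + 16.6 mL = 16655 μL total → factor 16655/55 = 302.82
Step 3: unknown factor x
Step 4: 0.55 mL brought to 2400 μL → factor 2.4/0.55 = 4.3636
Product of known-step factors = 15857
Overall factor = 8.00 g/L / (84.1 ng/mL) = 95125
x = 95125 / 15857 = 6.00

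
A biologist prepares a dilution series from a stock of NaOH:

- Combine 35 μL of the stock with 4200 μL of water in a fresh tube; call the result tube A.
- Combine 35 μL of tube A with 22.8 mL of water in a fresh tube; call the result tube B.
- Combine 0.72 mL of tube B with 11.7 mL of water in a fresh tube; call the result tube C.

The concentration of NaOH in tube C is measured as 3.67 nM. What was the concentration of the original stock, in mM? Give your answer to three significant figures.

5.00 mM

Step 1: 35 μL + 4200 μL = 4235 μL total → factor 4235/35 = 121
Step 2: 35 μL + 22.8 mL = 22835 μL total → factor 22835/35 = 652.43
Step 3: 0.72 mL + 11.7 mL = 12.42 mL total → factor 12.42/0.72 = 17.25
Overall dilution factor = 121 × 652.43 × 17.25 = 1.3618 × 10^6
Stock = 3.67 nM × 1.3618 × 10^6 = 4.998 × 10^6 nM = 5.00 mM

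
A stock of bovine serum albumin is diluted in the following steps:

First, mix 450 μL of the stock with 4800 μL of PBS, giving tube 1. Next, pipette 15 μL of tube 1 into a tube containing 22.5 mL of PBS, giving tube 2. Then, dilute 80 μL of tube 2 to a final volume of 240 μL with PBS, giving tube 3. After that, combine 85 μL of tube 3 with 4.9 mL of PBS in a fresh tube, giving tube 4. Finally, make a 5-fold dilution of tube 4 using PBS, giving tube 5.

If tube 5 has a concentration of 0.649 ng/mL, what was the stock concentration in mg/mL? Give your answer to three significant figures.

10.0 mg/mL

Step 1: 450 μL + 4800 μL = 5250 μL total → factor 5250/450 = 11.667
Step 2: 15 μL + 22.5 mL = 22515 μL total → factor 22515/15 = 1501
Step 3: 80 μL brought to 240 μL → factor 240/80 = 3
Step 4: 85 μL + 4.9 mL = 4985 μL total → factor 4985/85 = 58.647
Step 5: 5-fold → factor 5
Overall dilution factor = 11.667 × 1501 × 3 × 58.647 × 5 = 1.5405 × 10^7
Stock = 0.649 ng/mL × 1.5405 × 10^7 = 9.998 × 10^6 ng/mL = 10.0 mg/mL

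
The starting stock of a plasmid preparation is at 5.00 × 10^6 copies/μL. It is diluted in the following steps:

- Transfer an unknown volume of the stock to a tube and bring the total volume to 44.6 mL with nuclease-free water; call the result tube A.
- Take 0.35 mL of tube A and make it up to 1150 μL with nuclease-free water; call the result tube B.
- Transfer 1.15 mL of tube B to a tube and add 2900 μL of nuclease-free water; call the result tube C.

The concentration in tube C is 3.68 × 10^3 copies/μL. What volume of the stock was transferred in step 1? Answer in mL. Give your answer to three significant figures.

0.380 mL

Step 1: v brought to 44.6 mL → factor = 44.6 mL/v
Step 2: 0.35 mL brought to 1150 μL → factor 1.15/0.35 = 3.2857
Step 3: 1.15 mL + 2900 μL = 4.05 mL total → factor 4.05/1.15 = 3.5217
Product of known-step factors = 11.571
Overall factor = 5.00 × 10^6 copies/μL / (3.68 × 10^3 copies/μL) = 1358.7
Step-1 factor = 1358.7 / 11.571 = 117.42
v = 44.6 mL / 117.42 = 0.380 mL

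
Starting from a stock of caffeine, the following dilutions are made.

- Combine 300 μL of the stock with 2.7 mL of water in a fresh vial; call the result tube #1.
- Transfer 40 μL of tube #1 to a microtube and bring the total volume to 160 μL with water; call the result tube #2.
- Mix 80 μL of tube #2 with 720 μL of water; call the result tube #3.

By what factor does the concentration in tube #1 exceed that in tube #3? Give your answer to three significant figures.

40.0

Step 1: 300 μL + 2.7 mL = 3000 μL total → factor 3000/300 = 10
Step 2: 40 μL brought to 160 μL → factor 160/40 = 4
Step 3: 80 μL + 720 μL = 800 μL total → factor 800/80 = 10
Dilution factor to tube #1 = 10; to tube #3 = 400
[tube #1]/[tube #3] = (factor to tube #3)/(factor to tube #1) = 400/10 = 40.0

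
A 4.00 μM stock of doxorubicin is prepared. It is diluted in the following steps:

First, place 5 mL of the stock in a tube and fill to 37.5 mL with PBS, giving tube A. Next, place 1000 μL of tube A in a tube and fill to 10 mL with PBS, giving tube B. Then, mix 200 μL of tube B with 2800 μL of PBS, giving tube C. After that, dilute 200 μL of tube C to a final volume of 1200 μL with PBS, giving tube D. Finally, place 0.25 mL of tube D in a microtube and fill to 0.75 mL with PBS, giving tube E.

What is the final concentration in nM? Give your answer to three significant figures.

Step 1: 5 mL brought to 37.5 mL → factor 37.5/5 = 7.5
Step 2: 1000 μL brought to 10 mL → factor 10000/1000 = 10
Step 3: 200 μL + 2800 μL = 3000 μL total → factor 3000/200 = 15
Step 4: 200 μL brought to 1200 μL → factor 1200/200 = 6
Step 5: 0.25 mL brought to 0.75 mL → factor 0.75/0.25 = 3
Overall dilution factor = 7.5 × 10 × 15 × 6 × 3 = 20250
Final = 4.00 μM / 20250 = 0.0001975 μM = 0.198 nM

0.198 nM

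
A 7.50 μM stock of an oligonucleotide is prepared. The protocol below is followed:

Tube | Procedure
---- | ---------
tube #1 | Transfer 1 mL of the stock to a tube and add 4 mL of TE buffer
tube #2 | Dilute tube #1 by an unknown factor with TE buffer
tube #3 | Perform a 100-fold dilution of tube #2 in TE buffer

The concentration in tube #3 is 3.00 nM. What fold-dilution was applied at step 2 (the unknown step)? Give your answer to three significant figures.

5.00-fold

Step 1: 1 mL + 4 mL = 5 mL total → factor 5/1 = 5
Step 2: unknown factor x
Step 3: 100-fold → factor 100
Product of known-step factors = 500
Overall factor = 7.50 μM / (3.00 nM) = 2500
x = 2500 / 500 = 5.00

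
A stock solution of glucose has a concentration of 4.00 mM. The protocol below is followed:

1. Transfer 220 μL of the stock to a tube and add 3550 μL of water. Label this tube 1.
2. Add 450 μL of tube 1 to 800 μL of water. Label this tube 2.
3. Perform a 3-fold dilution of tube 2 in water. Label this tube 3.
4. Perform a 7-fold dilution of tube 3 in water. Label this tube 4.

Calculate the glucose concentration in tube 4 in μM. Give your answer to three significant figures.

Step 1: 220 μL + 3550 μL = 3770 μL total → factor 3770/220 = 17.136
Step 2: 450 μL + 800 μL = 1250 μL total → factor 1250/450 = 2.7778
Step 3: 3-fold → factor 3
Step 4: 7-fold → factor 7
Dilution factor through tube 4 = 17.136 × 2.7778 × 3 × 7 = 999.62
[tube 4] = 4.00 mM / 999.62 = 0.004002 mM = 4.00 μM

4.00 μM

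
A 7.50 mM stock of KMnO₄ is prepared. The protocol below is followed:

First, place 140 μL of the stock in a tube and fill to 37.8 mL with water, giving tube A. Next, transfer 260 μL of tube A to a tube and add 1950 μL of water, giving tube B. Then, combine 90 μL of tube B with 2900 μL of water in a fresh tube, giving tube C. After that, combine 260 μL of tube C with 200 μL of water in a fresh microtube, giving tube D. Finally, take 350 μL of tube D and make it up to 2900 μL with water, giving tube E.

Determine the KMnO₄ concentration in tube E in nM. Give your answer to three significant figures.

Step 1: 140 μL brought to 37.8 mL → factor 37800/140 = 270
Step 2: 260 μL + 1950 μL = 2210 μL total → factor 2210/260 = 8.5
Step 3: 90 μL + 2900 μL = 2990 μL total → factor 2990/90 = 33.222
Step 4: 260 μL + 200 μL = 460 μL total → factor 460/260 = 1.7692
Step 5: 350 μL brought to 2900 μL → factor 2900/350 = 8.2857
Overall dilution factor = 270 × 8.5 × 33.222 × 1.7692 × 8.2857 = 1.1177 × 10^6
Final = 7.50 mM / 1.1177 × 10^6 = 6.710 × 10^-6 mM = 6.71 nM

6.71 nM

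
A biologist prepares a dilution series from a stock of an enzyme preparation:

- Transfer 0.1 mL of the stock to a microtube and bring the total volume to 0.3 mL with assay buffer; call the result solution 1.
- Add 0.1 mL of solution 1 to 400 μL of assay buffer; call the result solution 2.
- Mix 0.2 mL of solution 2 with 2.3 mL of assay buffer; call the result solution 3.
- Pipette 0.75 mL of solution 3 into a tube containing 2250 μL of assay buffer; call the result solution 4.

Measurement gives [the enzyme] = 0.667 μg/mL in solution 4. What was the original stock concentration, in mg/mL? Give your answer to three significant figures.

Step 1: 0.1 mL brought to 0.3 mL → factor 0.3/0.1 = 3
Step 2: 0.1 mL + 400 μL = 0.5 mL total → factor 0.5/0.1 = 5
Step 3: 0.2 mL + 2.3 mL = 2.5 mL total → factor 2.5/0.2 = 12.5
Step 4: 0.75 mL + 2250 μL = 3 mL total → factor 3/0.75 = 4
Overall dilution factor = 3 × 5 × 12.5 × 4 = 750
Stock = 0.667 μg/mL × 750 = 500.2 μg/mL = 0.500 mg/mL

0.500 mg/mL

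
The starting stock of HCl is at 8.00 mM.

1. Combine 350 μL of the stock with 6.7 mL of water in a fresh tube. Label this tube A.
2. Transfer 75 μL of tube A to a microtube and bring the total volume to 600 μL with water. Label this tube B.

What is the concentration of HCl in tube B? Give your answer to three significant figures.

0.0496 mM

Step 1: 350 μL + 6.7 mL = 7050 μL total → factor 7050/350 = 20.143
Step 2: 75 μL brought to 600 μL → factor 600/75 = 8
Overall dilution factor = 20.143 × 8 = 161.14
Final = 8.00 mM / 161.14 = 0.0496 mM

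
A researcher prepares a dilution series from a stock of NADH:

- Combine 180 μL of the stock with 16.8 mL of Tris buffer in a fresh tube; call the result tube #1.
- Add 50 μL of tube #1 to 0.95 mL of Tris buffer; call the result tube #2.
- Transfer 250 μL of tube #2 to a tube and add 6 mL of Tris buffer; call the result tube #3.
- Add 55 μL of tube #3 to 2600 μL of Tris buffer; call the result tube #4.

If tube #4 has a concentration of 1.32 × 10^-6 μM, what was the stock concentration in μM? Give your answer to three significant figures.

3.01 μM

Step 1: 180 μL + 16.8 mL = 16980 μL total → factor 16980/180 = 94.333
Step 2: 50 μL + 0.95 mL = 1000 μL total → factor 1000/50 = 20
Step 3: 250 μL + 6 mL = 6250 μL total → factor 6250/250 = 25
Step 4: 55 μL + 2600 μL = 2655 μL total → factor 2655/55 = 48.273
Overall dilution factor = 94.333 × 20 × 25 × 48.273 = 2.2769 × 10^6
Stock = 1.32 × 10^-6 μM × 2.2769 × 10^6 = 3.01 μM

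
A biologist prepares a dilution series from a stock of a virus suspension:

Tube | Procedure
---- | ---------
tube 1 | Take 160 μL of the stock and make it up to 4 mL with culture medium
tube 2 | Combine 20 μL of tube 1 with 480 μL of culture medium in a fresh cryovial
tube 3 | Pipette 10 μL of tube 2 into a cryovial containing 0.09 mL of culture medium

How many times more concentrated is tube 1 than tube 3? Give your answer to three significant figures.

Step 1: 160 μL brought to 4 mL → factor 4000/160 = 25
Step 2: 20 μL + 480 μL = 500 μL total → factor 500/20 = 25
Step 3: 10 μL + 0.09 mL = 100 μL total → factor 100/10 = 10
Dilution factor to tube 1 = 25; to tube 3 = 6250
[tube 1]/[tube 3] = (factor to tube 3)/(factor to tube 1) = 6250/25 = 250

250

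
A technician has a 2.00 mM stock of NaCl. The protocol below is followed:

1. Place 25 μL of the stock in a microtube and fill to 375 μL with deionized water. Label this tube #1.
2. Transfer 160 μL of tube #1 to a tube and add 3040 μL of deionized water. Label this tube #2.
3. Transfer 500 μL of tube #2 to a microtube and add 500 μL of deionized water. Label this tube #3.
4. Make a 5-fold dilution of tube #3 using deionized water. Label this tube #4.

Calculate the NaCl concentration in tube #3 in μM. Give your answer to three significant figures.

3.33 μM

Step 1: 25 μL brought to 375 μL → factor 375/25 = 15
Step 2: 160 μL + 3040 μL = 3200 μL total → factor 3200/160 = 20
Step 3: 500 μL + 500 μL = 1000 μL total → factor 1000/500 = 2
Dilution factor through tube #3 = 15 × 20 × 2 = 600
[tube #3] = 2.00 mM / 600 = 0.003333 mM = 3.33 μM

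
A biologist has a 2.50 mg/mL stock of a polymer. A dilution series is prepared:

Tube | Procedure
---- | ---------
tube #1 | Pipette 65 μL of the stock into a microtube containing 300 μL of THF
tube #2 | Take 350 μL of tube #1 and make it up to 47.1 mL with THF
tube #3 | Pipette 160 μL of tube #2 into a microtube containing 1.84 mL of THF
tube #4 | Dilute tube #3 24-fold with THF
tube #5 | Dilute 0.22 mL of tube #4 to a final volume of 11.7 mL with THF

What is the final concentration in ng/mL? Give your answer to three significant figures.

0.207 ng/mL

Step 1: 65 μL + 300 μL = 365 μL total → factor 365/65 = 5.6154
Step 2: 350 μL brought to 47.1 mL → factor 47100/350 = 134.57
Step 3: 160 μL + 1.84 mL = 2000 μL total → factor 2000/160 = 12.5
Step 4: 24-fold → factor 24
Step 5: 0.22 mL brought to 11.7 mL → factor 11.7/0.22 = 53.182
Overall dilution factor = 5.6154 × 134.57 × 12.5 × 24 × 53.182 = 1.2056 × 10^7
Final = 2.50 mg/mL / 1.2056 × 10^7 = 2.074 × 10^-7 mg/mL = 0.207 ng/mL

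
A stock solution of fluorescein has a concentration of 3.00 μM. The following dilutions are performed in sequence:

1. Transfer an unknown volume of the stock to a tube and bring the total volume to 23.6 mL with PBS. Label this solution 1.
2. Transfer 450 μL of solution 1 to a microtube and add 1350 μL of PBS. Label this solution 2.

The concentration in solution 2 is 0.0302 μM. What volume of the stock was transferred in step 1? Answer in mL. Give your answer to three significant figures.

Step 1: v brought to 23.6 mL → factor = 23.6 mL/v
Step 2: 450 μL + 1350 μL = 1800 μL total → factor 1800/450 = 4
Product of known-step factors = 4
Overall factor = 3.00 μM / (0.0302 μM) = 99.338
Step-1 factor = 99.338 / 4 = 24.834
v = 23.6 mL / 24.834 = 0.950 mL

0.950 mL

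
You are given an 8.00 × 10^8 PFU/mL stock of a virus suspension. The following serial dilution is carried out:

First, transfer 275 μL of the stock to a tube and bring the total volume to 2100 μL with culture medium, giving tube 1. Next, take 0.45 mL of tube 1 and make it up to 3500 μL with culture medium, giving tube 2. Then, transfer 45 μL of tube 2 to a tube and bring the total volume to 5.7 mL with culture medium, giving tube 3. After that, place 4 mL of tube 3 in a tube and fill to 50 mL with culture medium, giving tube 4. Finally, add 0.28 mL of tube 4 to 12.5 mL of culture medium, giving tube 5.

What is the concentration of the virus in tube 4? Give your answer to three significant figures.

8.51 × 10^3 PFU/mL

Step 1: 275 μL brought to 2100 μL → factor 2100/275 = 7.6364
Step 2: 0.45 mL brought to 3500 μL → factor 3.5/0.45 = 7.7778
Step 3: 45 μL brought to 5.7 mL → factor 5700/45 = 126.67
Step 4: 4 mL brought to 50 mL → factor 50/4 = 12.5
Dilution factor through tube 4 = 7.6364 × 7.7778 × 126.67 × 12.5 = 94040
[tube 4] = 8.00 × 10^8 PFU/mL / 94040 = 8.51 × 10^3 PFU/mL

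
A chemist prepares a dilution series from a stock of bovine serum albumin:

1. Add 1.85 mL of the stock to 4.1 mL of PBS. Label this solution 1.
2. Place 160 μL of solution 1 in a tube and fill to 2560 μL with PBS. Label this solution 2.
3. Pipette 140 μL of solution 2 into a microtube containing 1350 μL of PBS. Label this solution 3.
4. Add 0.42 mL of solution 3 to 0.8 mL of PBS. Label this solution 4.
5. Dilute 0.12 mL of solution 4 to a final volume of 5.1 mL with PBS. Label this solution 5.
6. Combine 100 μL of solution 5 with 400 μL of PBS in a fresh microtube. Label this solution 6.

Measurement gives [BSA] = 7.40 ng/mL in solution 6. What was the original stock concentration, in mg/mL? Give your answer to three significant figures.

Step 1: 1.85 mL + 4.1 mL = 5.95 mL total → factor 5.95/1.85 = 3.2162
Step 2: 160 μL brought to 2560 μL → factor 2560/160 = 16
Step 3: 140 μL + 1350 μL = 1490 μL total → factor 1490/140 = 10.643
Step 4: 0.42 mL + 0.8 mL = 1.22 mL total → factor 1.22/0.42 = 2.9048
Step 5: 0.12 mL brought to 5.1 mL → factor 5.1/0.12 = 42.5
Step 6: 100 μL + 400 μL = 500 μL total → factor 500/100 = 5
Overall dilution factor = 3.2162 × 16 × 10.643 × 2.9048 × 42.5 × 5 = 3.3806 × 10^5
Stock = 7.40 ng/mL × 3.3806 × 10^5 = 2.502 × 10^6 ng/mL = 2.50 mg/mL

2.50 mg/mL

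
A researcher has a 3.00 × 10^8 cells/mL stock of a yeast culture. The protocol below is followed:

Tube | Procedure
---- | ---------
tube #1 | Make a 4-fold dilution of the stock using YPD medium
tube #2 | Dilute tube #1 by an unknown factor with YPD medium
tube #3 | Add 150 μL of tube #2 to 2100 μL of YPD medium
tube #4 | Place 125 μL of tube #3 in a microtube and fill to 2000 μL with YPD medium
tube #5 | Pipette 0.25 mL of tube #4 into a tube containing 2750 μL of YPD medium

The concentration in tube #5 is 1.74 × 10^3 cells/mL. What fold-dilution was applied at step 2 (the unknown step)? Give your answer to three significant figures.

Step 1: 4-fold → factor 4
Step 2: unknown factor x
Step 3: 150 μL + 2100 μL = 2250 μL total → factor 2250/150 = 15
Step 4: 125 μL brought to 2000 μL → factor 2000/125 = 16
Step 5: 0.25 mL + 2750 μL = 3 mL total → factor 3/0.25 = 12
Product of known-step factors = 11520
Overall factor = 3.00 × 10^8 cells/mL / (1.74 × 10^3 cells/mL) = 1.7241 × 10^5
x = 1.7241 × 10^5 / 11520 = 15.0

15.0-fold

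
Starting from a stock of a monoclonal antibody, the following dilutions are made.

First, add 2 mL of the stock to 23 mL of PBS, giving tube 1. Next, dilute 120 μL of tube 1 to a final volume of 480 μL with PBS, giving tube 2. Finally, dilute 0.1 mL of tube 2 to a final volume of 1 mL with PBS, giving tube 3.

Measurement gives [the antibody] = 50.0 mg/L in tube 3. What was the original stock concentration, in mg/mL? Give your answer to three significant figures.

Step 1: 2 mL + 23 mL = 25 mL total → factor 25/2 = 12.5
Step 2: 120 μL brought to 480 μL → factor 480/120 = 4
Step 3: 0.1 mL brought to 1 mL → factor 1/0.1 = 10
Overall dilution factor = 12.5 × 4 × 10 = 500
Stock = 50.0 mg/L × 500 = 2.500 × 10^4 mg/L = 25.0 mg/mL

25.0 mg/mL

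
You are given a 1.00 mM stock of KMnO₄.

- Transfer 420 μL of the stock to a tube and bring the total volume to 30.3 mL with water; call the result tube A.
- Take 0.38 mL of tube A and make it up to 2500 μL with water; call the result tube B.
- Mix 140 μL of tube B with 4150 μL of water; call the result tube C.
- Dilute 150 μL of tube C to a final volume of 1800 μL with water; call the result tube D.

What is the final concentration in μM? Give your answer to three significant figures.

Step 1: 420 μL brought to 30.3 mL → factor 30300/420 = 72.143
Step 2: 0.38 mL brought to 2500 μL → factor 2.5/0.38 = 6.5789
Step 3: 140 μL + 4150 μL = 4290 μL total → factor 4290/140 = 30.643
Step 4: 150 μL brought to 1800 μL → factor 1800/150 = 12
Overall dilution factor = 72.143 × 6.5789 × 30.643 × 12 = 1.7453 × 10^5
Final = 1.00 mM / 1.7453 × 10^5 = 5.730 × 10^-6 mM = 0.00573 μM

0.00573 μM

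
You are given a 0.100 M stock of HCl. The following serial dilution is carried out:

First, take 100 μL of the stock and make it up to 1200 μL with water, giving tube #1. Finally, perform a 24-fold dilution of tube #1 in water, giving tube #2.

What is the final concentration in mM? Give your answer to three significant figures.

0.347 mM

Step 1: 100 μL brought to 1200 μL → factor 1200/100 = 12
Step 2: 24-fold → factor 24
Overall dilution factor = 12 × 24 = 288
Final = 0.100 M / 288 = 0.0003472 M = 0.347 mM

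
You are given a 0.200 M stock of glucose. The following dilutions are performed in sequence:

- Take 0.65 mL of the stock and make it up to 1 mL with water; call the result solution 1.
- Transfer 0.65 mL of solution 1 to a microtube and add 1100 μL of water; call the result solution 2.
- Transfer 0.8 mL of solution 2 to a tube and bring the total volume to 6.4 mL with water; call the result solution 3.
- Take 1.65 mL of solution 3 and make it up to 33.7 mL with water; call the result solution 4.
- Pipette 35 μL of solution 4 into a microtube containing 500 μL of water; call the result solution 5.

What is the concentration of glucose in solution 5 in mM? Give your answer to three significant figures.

Step 1: 0.65 mL brought to 1 mL → factor 1/0.65 = 1.5385
Step 2: 0.65 mL + 1100 μL = 1.75 mL total → factor 1.75/0.65 = 2.6923
Step 3: 0.8 mL brought to 6.4 mL → factor 6.4/0.8 = 8
Step 4: 1.65 mL brought to 33.7 mL → factor 33.7/1.65 = 20.424
Step 5: 35 μL + 500 μL = 535 μL total → factor 535/35 = 15.286
Overall dilution factor = 1.5385 × 2.6923 × 8 × 20.424 × 15.286 = 10345
Final = 0.200 M / 10345 = 1.933 × 10^-5 M = 0.0193 mM

0.0193 mM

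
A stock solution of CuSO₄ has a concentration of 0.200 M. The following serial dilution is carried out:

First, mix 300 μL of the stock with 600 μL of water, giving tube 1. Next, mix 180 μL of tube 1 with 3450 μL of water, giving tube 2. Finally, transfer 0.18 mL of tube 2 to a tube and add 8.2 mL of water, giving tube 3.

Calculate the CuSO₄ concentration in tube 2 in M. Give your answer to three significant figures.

Step 1: 300 μL + 600 μL = 900 μL total → factor 900/300 = 3
Step 2: 180 μL + 3450 μL = 3630 μL total → factor 3630/180 = 20.167
Dilution factor through tube 2 = 3 × 20.167 = 60.5
[tube 2] = 0.200 M / 60.5 = 0.00331 M

0.00331 M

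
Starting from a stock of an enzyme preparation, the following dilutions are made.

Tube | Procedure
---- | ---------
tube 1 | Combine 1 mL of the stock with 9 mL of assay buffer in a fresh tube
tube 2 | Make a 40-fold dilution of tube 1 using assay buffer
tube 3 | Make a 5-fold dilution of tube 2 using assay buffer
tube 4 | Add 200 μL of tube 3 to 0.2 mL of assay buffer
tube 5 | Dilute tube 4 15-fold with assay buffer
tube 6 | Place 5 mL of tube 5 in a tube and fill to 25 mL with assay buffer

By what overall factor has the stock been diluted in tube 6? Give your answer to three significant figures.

3.00 × 10^5

Step 1: 1 mL + 9 mL = 10 mL total → factor 10/1 = 10
Step 2: 40-fold → factor 40
Step 3: 5-fold → factor 5
Step 4: 200 μL + 0.2 mL = 400 μL total → factor 400/200 = 2
Step 5: 15-fold → factor 15
Step 6: 5 mL brought to 25 mL → factor 25/5 = 5
Overall dilution factor = 10 × 40 × 5 × 2 × 15 × 5 = 3 × 10^5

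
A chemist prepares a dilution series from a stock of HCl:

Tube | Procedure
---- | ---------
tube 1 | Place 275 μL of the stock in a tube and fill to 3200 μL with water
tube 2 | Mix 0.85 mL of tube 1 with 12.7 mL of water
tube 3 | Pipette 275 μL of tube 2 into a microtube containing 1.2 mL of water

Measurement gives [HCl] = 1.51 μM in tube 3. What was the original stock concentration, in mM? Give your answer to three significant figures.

Step 1: 275 μL brought to 3200 μL → factor 3200/275 = 11.636
Step 2: 0.85 mL + 12.7 mL = 13.55 mL total → factor 13.55/0.85 = 15.941
Step 3: 275 μL + 1.2 mL = 1475 μL total → factor 1475/275 = 5.3636
Overall dilution factor = 11.636 × 15.941 × 5.3636 = 994.94
Stock = 1.51 μM × 994.94 = 1502 μM = 1.50 mM

1.50 mM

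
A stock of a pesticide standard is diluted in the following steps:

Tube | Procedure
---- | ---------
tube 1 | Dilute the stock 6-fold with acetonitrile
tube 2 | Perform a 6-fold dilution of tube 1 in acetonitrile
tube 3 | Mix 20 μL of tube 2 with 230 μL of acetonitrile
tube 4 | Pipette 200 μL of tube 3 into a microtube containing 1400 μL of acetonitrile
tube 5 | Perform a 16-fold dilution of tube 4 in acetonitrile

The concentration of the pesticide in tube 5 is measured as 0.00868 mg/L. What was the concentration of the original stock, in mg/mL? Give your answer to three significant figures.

Step 1: 6-fold → factor 6
Step 2: 6-fold → factor 6
Step 3: 20 μL + 230 μL = 250 μL total → factor 250/20 = 12.5
Step 4: 200 μL + 1400 μL = 1600 μL total → factor 1600/200 = 8
Step 5: 16-fold → factor 16
Overall dilution factor = 6 × 6 × 12.5 × 8 × 16 = 57600
Stock = 0.00868 mg/L × 57600 = 500.0 mg/L = 0.500 mg/mL

0.500 mg/mL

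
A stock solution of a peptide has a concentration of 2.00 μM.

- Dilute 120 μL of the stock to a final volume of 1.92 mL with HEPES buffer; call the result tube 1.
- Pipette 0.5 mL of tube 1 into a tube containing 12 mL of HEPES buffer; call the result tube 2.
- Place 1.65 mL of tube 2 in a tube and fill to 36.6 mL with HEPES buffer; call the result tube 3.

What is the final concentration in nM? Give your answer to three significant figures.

Step 1: 120 μL brought to 1.92 mL → factor 1920/120 = 16
Step 2: 0.5 mL + 12 mL = 12.5 mL total → factor 12.5/0.5 = 25
Step 3: 1.65 mL brought to 36.6 mL → factor 36.6/1.65 = 22.182
Overall dilution factor = 16 × 25 × 22.182 = 8872.7
Final = 2.00 μM / 8872.7 = 0.0002254 μM = 0.225 nM

0.225 nM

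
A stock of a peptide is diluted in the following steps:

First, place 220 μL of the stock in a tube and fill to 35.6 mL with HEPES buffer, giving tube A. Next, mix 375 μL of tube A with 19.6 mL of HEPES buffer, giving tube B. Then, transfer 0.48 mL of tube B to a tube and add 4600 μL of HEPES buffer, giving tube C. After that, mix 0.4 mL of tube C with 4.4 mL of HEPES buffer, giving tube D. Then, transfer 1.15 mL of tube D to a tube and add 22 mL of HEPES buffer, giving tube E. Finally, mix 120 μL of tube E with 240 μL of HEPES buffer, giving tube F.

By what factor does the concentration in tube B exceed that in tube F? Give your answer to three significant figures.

Step 1: 220 μL brought to 35.6 mL → factor 35600/220 = 161.82
Step 2: 375 μL + 19.6 mL = 19975 μL total → factor 19975/375 = 53.267
Step 3: 0.48 mL + 4600 μL = 5.08 mL total → factor 5.08/0.48 = 10.583
Step 4: 0.4 mL + 4.4 mL = 4.8 mL total → factor 4.8/0.4 = 12
Step 5: 1.15 mL + 22 mL = 23.15 mL total → factor 23.15/1.15 = 20.13
Step 6: 120 μL + 240 μL = 360 μL total → factor 360/120 = 3
Dilution factor to tube B = 8619.5; to tube F = 6.6109 × 10^7
[tube B]/[tube F] = (factor to tube F)/(factor to tube B) = 6.6109 × 10^7/8619.5 = 7.67 × 10^3

7.67 × 10^3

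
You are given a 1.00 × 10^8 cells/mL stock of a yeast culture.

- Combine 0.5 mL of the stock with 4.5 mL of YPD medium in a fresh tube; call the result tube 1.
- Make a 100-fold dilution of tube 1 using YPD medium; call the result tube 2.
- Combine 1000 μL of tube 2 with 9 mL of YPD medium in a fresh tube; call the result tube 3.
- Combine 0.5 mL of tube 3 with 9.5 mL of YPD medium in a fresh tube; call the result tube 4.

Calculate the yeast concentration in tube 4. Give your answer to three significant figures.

Step 1: 0.5 mL + 4.5 mL = 5 mL total → factor 5/0.5 = 10
Step 2: 100-fold → factor 100
Step 3: 1000 μL + 9 mL = 10000 μL total → factor 10000/1000 = 10
Step 4: 0.5 mL + 9.5 mL = 10 mL total → factor 10/0.5 = 20
Dilution factor through tube 4 = 10 × 100 × 10 × 20 = 2 × 10^5
[tube 4] = 1.00 × 10^8 cells/mL / 2 × 10^5 = 500 cells/mL

500 cells/mL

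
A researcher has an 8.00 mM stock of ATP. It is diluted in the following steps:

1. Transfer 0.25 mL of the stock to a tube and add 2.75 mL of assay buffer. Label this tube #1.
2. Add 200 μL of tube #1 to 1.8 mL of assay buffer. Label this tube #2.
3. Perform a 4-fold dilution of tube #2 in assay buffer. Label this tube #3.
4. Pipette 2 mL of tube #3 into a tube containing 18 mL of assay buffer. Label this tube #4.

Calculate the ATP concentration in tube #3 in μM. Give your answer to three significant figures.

Step 1: 0.25 mL + 2.75 mL = 3 mL total → factor 3/0.25 = 12
Step 2: 200 μL + 1.8 mL = 2000 μL total → factor 2000/200 = 10
Step 3: 4-fold → factor 4
Dilution factor through tube #3 = 12 × 10 × 4 = 480
[tube #3] = 8.00 mM / 480 = 0.01667 mM = 16.7 μM

16.7 μM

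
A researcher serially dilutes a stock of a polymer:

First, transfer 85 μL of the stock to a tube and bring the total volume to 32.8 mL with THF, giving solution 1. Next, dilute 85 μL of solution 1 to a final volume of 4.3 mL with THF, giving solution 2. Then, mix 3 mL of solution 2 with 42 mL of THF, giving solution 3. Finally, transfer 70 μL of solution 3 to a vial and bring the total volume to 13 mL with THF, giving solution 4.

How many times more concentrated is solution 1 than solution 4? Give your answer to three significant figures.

1.41 × 10^5

Step 1: 85 μL brought to 32.8 mL → factor 32800/85 = 385.88
Step 2: 85 μL brought to 4.3 mL → factor 4300/85 = 50.588
Step 3: 3 mL + 42 mL = 45 mL total → factor 45/3 = 15
Step 4: 70 μL brought to 13 mL → factor 13000/70 = 185.71
Dilution factor to solution 1 = 385.88; to solution 4 = 5.438 × 10^7
[solution 1]/[solution 4] = (factor to solution 4)/(factor to solution 1) = 5.438 × 10^7/385.88 = 1.41 × 10^5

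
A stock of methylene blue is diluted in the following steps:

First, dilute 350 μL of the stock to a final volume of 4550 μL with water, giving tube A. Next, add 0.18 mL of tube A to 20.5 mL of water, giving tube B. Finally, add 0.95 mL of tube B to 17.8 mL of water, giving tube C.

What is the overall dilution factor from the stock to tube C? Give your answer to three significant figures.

Step 1: 350 μL brought to 4550 μL → factor 4550/350 = 13
Step 2: 0.18 mL + 20.5 mL = 20.68 mL total → factor 20.68/0.18 = 114.89
Step 3: 0.95 mL + 17.8 mL = 18.75 mL total → factor 18.75/0.95 = 19.737
Overall dilution factor = 13 × 114.89 × 19.737 = 29478

2.95 × 10^4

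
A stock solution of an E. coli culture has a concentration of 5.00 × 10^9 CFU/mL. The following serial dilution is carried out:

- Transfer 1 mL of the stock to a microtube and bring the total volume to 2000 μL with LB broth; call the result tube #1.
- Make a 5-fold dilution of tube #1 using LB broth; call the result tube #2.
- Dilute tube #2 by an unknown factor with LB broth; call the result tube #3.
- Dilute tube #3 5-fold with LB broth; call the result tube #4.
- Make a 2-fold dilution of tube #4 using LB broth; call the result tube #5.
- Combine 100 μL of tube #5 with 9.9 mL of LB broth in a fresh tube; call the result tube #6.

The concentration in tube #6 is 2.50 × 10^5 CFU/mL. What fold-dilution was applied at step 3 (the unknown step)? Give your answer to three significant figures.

Step 1: 1 mL brought to 2000 μL → factor 2/1 = 2
Step 2: 5-fold → factor 5
Step 3: unknown factor x
Step 4: 5-fold → factor 5
Step 5: 2-fold → factor 2
Step 6: 100 μL + 9.9 mL = 10000 μL total → factor 10000/100 = 100
Product of known-step factors = 10000
Overall factor = 5.00 × 10^9 CFU/mL / (2.50 × 10^5 CFU/mL) = 20000
x = 20000 / 10000 = 2.00

2.00-fold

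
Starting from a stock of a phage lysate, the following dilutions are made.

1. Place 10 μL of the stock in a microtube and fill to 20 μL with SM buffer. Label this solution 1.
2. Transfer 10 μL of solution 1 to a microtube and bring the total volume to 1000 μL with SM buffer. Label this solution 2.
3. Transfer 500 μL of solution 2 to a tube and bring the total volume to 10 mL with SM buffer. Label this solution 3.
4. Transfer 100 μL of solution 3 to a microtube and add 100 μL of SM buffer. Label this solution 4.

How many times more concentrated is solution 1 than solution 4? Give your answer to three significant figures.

4.00 × 10^3

Step 1: 10 μL brought to 20 μL → factor 20/10 = 2
Step 2: 10 μL brought to 1000 μL → factor 1000/10 = 100
Step 3: 500 μL brought to 10 mL → factor 10000/500 = 20
Step 4: 100 μL + 100 μL = 200 μL total → factor 200/100 = 2
Dilution factor to solution 1 = 2; to solution 4 = 8000
[solution 1]/[solution 4] = (factor to solution 4)/(factor to solution 1) = 8000/2 = 4.00 × 10^3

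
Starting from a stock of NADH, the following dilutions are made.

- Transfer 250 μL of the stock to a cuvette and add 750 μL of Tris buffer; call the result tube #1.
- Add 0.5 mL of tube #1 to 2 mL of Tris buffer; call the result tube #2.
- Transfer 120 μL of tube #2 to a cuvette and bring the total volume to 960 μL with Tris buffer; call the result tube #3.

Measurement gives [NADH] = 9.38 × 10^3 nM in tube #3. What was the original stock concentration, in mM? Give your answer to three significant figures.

1.50 mM

Step 1: 250 μL + 750 μL = 1000 μL total → factor 1000/250 = 4
Step 2: 0.5 mL + 2 mL = 2.5 mL total → factor 2.5/0.5 = 5
Step 3: 120 μL brought to 960 μL → factor 960/120 = 8
Overall dilution factor = 4 × 5 × 8 = 160
Stock = 9.38 × 10^3 nM × 160 = 1.501 × 10^6 nM = 1.50 mM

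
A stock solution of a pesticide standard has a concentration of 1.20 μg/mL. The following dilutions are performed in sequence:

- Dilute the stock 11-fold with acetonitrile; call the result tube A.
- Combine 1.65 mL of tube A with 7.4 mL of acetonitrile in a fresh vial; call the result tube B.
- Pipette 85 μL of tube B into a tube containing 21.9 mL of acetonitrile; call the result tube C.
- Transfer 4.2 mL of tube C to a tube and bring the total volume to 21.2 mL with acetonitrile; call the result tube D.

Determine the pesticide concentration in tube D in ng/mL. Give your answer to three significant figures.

0.0152 ng/mL

Step 1: 11-fold → factor 11
Step 2: 1.65 mL + 7.4 mL = 9.05 mL total → factor 9.05/1.65 = 5.4848
Step 3: 85 μL + 21.9 mL = 21985 μL total → factor 21985/85 = 258.65
Step 4: 4.2 mL brought to 21.2 mL → factor 21.2/4.2 = 5.0476
Overall dilution factor = 11 × 5.4848 × 258.65 × 5.0476 = 78768
Final = 1.20 μg/mL / 78768 = 1.523 × 10^-5 μg/mL = 0.0152 ng/mL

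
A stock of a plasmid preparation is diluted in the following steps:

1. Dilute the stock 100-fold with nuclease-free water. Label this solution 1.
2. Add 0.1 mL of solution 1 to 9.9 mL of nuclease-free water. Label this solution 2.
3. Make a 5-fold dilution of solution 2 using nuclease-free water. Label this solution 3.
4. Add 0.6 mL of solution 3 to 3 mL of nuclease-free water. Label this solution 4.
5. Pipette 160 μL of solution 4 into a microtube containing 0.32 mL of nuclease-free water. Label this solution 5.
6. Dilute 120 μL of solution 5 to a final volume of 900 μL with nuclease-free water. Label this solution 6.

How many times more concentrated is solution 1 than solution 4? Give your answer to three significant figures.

3.00 × 10^3

Step 1: 100-fold → factor 100
Step 2: 0.1 mL + 9.9 mL = 10 mL total → factor 10/0.1 = 100
Step 3: 5-fold → factor 5
Step 4: 0.6 mL + 3 mL = 3.6 mL total → factor 3.6/0.6 = 6
Dilution factor to solution 1 = 100; to solution 4 = 3 × 10^5
[solution 1]/[solution 4] = (factor to solution 4)/(factor to solution 1) = 3 × 10^5/100 = 3.00 × 10^3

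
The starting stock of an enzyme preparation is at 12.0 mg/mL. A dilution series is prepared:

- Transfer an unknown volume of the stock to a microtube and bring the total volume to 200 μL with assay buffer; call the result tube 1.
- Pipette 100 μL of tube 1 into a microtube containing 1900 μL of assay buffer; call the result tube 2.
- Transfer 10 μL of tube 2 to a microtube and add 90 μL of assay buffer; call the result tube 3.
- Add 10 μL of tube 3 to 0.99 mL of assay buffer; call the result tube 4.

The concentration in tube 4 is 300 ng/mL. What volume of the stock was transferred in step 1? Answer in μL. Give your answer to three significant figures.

Step 1: v brought to 200 μL → factor = 200 μL/v
Step 2: 100 μL + 1900 μL = 2000 μL total → factor 2000/100 = 20
Step 3: 10 μL + 90 μL = 100 μL total → factor 100/10 = 10
Step 4: 10 μL + 0.99 mL = 1000 μL total → factor 1000/10 = 100
Product of known-step factors = 20000
Overall factor = 12.0 mg/mL / (300 ng/mL) = 40000
Step-1 factor = 40000 / 20000 = 2
v = 200 μL / 2 = 100 μL

100 μL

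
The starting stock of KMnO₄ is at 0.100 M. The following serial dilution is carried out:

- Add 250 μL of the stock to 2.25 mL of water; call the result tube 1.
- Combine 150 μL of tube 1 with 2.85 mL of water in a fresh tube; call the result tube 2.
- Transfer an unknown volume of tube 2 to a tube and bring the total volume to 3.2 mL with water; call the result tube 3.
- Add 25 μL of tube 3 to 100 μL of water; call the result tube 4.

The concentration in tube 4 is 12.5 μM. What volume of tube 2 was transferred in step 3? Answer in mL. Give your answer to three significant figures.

Step 1: 250 μL + 2.25 mL = 2500 μL total → factor 2500/250 = 10
Step 2: 150 μL + 2.85 mL = 3000 μL total → factor 3000/150 = 20
Step 3: v brought to 3.2 mL → factor = 3.2 mL/v
Step 4: 25 μL + 100 μL = 125 μL total → factor 125/25 = 5
Product of known-step factors = 1000
Overall factor = 0.100 M / (12.5 μM) = 8000
Step-3 factor = 8000 / 1000 = 8
v = 3.2 mL / 8 = 0.400 mL

0.400 mL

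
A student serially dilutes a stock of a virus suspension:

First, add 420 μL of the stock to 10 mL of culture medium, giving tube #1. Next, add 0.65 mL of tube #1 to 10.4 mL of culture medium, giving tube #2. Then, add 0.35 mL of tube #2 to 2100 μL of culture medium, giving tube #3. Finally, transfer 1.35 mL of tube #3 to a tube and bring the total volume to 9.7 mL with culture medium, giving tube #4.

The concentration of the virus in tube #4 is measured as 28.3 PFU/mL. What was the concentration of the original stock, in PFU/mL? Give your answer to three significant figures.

Step 1: 420 μL + 10 mL = 10420 μL total → factor 10420/420 = 24.81
Step 2: 0.65 mL + 10.4 mL = 11.05 mL total → factor 11.05/0.65 = 17
Step 3: 0.35 mL + 2100 μL = 2.45 mL total → factor 2.45/0.35 = 7
Step 4: 1.35 mL brought to 9.7 mL → factor 9.7/1.35 = 7.1852
Overall dilution factor = 24.81 × 17 × 7 × 7.1852 = 21213
Stock = 28.3 PFU/mL × 21213 = 6.00 × 10^5 PFU/mL

6.00 × 10^5 PFU/mL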